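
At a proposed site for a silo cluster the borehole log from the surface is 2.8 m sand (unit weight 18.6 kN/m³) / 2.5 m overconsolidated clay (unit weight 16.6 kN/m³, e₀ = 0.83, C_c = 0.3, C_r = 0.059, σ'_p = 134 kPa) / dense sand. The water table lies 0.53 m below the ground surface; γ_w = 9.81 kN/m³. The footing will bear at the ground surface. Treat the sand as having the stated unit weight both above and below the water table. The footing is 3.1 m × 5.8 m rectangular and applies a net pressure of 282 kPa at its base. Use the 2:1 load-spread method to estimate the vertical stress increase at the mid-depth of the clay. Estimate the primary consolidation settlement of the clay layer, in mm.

Mid-depth of clay below the ground surface: z = 2.8 + 2.5/2 = 4.05 m.
Total vertical stress at mid-clay: σ_v = 18.6×2.8 + 16.6×1.25 = 72.83 kPa.
Pore pressure: u = 9.81×(4.05 − 0.53) = 34.531 kPa.
Initial effective stress: σ'_0 = σ_v − u = 72.83 − 34.531 = 38.299 kPa.
Stress increase at mid-clay by the 2:1 spreading method:
Δσ = qBL/((B+z)(L+z)) = 282×3.1×5.8/((3.1+4.05)(5.8+4.05)) = 71.994 kPa
Final effective stress: σ'_f = 38.299 + 71.994 = 110.29 kPa.
σ'_f = 110.29 ≤ σ'_p = 134 kPa, so the clay remains overconsolidated and only the recompression index applies:
S_c = C_r·H/(1+e₀)·log₁₀(σ'_f/σ'_0) = 0.059×2.5/1.83×log₁₀(110.29/38.299)
    = 0.0806 × 0.45935 = 0.03702 m

S_c ≈ 37 mm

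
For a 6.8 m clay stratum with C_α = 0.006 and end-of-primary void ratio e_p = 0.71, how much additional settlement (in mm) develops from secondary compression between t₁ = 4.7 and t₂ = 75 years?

Secondary compression: S_s = C_α·H/(1+e_p)·log₁₀(t₂/t₁)
S_s = 0.006×6.8/(1+0.71)×log₁₀(75/4.7)
    = 0.02386 × 1.203 = 0.0287 m

S_s ≈ 28.7 mm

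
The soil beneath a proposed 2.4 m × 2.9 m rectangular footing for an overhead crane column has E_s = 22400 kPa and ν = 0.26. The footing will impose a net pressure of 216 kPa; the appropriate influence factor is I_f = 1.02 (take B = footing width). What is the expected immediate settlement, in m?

S_e ≈ 0.022 m

Immediate (elastic) settlement: S_e = q·B·(1−ν²)/E_s · I_f.
S_e = 216 × 2.4 × (1 − 0.26²) / 22400 × 1.02
    = 216 × 2.4 × 0.9324 / 22400 × 1.02
    = 0.02201 m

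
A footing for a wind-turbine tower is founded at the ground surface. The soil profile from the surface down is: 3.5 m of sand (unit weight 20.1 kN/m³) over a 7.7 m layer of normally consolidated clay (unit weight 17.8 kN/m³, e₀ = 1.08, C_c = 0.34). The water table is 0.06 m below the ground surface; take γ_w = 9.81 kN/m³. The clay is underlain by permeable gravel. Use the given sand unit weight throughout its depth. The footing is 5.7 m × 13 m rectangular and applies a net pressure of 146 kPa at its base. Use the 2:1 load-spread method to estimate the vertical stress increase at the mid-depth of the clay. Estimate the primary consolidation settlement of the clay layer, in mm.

S_c ≈ 259 mm

Mid-depth of clay below the ground surface: z = 3.5 + 7.7/2 = 7.35 m.
Total vertical stress at mid-clay: σ_v = 20.1×3.5 + 17.8×3.85 = 138.88 kPa.
Pore pressure: u = 9.81×(7.35 − 0.06) = 71.515 kPa.
Initial effective stress: σ'_0 = σ_v − u = 138.88 − 71.515 = 67.365 kPa.
Stress increase at mid-clay by the 2:1 spreading method:
Δσ = qBL/((B+z)(L+z)) = 146×5.7×13/((5.7+7.35)(13+7.35)) = 40.738 kPa
Final effective stress: σ'_f = σ'_0 + Δσ = 67.365 + 40.738 = 108.1 kPa.
Normally consolidated clay, so the full stress increment lies on the virgin compression line:
S_c = C_c·H/(1+e₀)·log₁₀(σ'_f/σ'_0) = 0.34×7.7/(1+1.08)×log₁₀(108.1/67.365)
    = 1.2587 × 0.20539 = 0.2585 m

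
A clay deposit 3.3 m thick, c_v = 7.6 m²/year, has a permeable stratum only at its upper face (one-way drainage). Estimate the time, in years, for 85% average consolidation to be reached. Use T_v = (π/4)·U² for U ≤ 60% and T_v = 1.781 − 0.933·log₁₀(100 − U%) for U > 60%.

t ≈ 0.98 years

Drainage path length: H_d = H = 3.3 m (single drainage).
U > 60%: T_v = 1.781 − 0.933·log₁₀(100 − 85) = 0.68371.
t = T_v·H_d²/c_v = 0.68371×3.3²/7.6 = 0.9797 years.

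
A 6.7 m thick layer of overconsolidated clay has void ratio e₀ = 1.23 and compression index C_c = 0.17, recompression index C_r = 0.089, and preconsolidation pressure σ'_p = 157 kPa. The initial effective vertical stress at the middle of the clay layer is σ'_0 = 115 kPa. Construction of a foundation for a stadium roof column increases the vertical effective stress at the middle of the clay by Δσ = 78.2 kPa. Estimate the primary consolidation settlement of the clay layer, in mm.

Final effective stress: σ'_f = 115 + 78.2 = 193.2 kPa.
σ'_f = 193.2 > σ'_p = 157 kPa, so the stress path crosses the preconsolidation pressure — recompression up to σ'_p, then virgin compression beyond:
S_c = H/(1+e₀)·[C_r·log₁₀(σ'_p/σ'_0) + C_c·log₁₀(σ'_f/σ'_p)]
    = 6.7/2.23 × [0.089×log₁₀(157/115) + 0.17×log₁₀(193.2/157)]
    = 3.0045 × [0.012033 + 0.015318] = 0.08218 m

S_c ≈ 82.2 mm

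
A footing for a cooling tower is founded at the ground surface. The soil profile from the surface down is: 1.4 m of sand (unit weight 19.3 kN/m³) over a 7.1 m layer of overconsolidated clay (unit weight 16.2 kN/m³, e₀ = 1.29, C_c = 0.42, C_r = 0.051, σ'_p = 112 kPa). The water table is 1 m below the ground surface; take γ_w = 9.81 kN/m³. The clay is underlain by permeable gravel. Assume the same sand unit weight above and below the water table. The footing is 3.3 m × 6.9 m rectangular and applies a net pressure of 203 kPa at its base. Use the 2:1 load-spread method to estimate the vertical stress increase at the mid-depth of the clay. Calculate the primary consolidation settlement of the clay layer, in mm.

S_c ≈ 48.7 mm

Mid-depth of clay below the ground surface: z = 1.4 + 7.1/2 = 4.95 m.
Total vertical stress at mid-clay: σ_v = 19.3×1.4 + 16.2×3.55 = 84.53 kPa.
Pore pressure: u = 9.81×(4.95 − 1) = 38.75 kPa.
Initial effective stress: σ'_0 = σ_v − u = 84.53 − 38.75 = 45.78 kPa.
Stress increase at mid-clay by the 2:1 spreading method:
Δσ = qBL/((B+z)(L+z)) = 203×3.3×6.9/((3.3+4.95)(6.9+4.95)) = 47.281 kPa
Final effective stress: σ'_f = 45.78 + 47.281 = 93.061 kPa.
σ'_f = 93.061 ≤ σ'_p = 112 kPa, so the clay remains overconsolidated and only the recompression index applies:
S_c = C_r·H/(1+e₀)·log₁₀(σ'_f/σ'_0) = 0.051×7.1/2.29×log₁₀(93.061/45.78)
    = 0.15812 × 0.30809 = 0.04872 m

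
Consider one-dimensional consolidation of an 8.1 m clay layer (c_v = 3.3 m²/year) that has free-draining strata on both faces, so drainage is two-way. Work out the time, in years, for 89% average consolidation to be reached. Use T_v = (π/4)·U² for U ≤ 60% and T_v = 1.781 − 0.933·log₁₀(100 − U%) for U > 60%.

t ≈ 4.02 years

Drainage path length: H_d = H/2 = 4.05 m (double drainage).
U > 60%: T_v = 1.781 − 0.933·log₁₀(100 − 89) = 0.80938.
t = T_v·H_d²/c_v = 0.80938×4.05²/3.3 = 4.023 years.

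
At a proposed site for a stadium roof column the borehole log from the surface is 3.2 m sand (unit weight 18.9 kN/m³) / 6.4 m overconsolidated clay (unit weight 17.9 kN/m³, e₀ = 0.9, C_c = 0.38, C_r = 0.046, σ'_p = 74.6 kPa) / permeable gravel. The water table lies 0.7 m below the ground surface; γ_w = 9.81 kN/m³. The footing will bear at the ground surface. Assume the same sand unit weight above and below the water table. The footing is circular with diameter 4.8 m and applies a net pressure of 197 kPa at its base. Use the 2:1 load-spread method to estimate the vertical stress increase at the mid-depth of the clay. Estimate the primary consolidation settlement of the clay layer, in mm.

S_c ≈ 164 mm

Mid-depth of clay below the ground surface: z = 3.2 + 6.4/2 = 6.4 m.
Total vertical stress at mid-clay: σ_v = 18.9×3.2 + 17.9×3.2 = 117.76 kPa.
Pore pressure: u = 9.81×(6.4 − 0.7) = 55.917 kPa.
Initial effective stress: σ'_0 = σ_v − u = 117.76 − 55.917 = 61.843 kPa.
Stress increase at mid-clay by the 2:1 spreading method:
Δσ ≈ qD²/(D+z)² = 197×4.8²/(4.8+6.4)² = 36.184 kPa
Final effective stress: σ'_f = 61.843 + 36.184 = 98.027 kPa.
σ'_f = 98.027 > σ'_p = 74.6 kPa, so the stress path crosses the preconsolidation pressure — recompression up to σ'_p, then virgin compression beyond:
S_c = H/(1+e₀)·[C_r·log₁₀(σ'_p/σ'_0) + C_c·log₁₀(σ'_f/σ'_p)]
    = 6.4/1.9 × [0.046×log₁₀(74.6/61.843) + 0.38×log₁₀(98.027/74.6)]
    = 3.3684 × [0.0037466 + 0.045071] = 0.1644 m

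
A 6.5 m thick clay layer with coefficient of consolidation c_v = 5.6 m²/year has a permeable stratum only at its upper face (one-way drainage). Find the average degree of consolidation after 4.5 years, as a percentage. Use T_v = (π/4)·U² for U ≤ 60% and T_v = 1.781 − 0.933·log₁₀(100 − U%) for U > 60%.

Drainage path length: H_d = H = 6.5 m (single drainage).
T_v = c_v·t/H_d² = 5.6×4.5/6.5² = 0.59645.
T_v = 0.59645 corresponds to the U > 60% branch:
U = 1 − 10^((1.781 − T_v)/0.933)/100 = 0.814

U ≈ 81.4 %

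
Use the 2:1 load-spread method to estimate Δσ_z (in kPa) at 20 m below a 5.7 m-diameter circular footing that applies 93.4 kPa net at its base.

Δσ_z ≈ 4.59 kPa

By the 2:1 method the load spreads at 1 horizontal : 2 vertical, so at depth z the loaded area has grown by z in each plan dimension:
Δσ ≈ qD²/(D+z)² = 93.4×5.7²/(5.7+20)² = 4.5944 kPa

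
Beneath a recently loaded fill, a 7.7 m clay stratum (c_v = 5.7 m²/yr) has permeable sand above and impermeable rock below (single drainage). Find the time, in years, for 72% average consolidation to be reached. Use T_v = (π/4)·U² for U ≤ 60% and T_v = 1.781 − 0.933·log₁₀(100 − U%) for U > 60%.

Drainage path length: H_d = H = 7.7 m (single drainage).
U > 60%: T_v = 1.781 − 0.933·log₁₀(100 − 72) = 0.4308.
t = T_v·H_d²/c_v = 0.4308×7.7²/5.7 = 4.481 years.

t ≈ 4.48 years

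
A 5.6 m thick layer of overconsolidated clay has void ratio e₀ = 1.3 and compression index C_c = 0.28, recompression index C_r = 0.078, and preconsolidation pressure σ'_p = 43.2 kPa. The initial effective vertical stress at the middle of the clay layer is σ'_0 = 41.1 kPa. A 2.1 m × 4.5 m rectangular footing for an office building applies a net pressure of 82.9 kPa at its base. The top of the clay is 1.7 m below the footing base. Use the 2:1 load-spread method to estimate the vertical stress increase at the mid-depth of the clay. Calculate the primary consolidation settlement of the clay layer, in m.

Mid-depth of clay below the footing base: z = 1.7 + 5.6/2 = 4.5 m.
Stress increase at mid-clay by the 2:1 spreading method:
Δσ = qBL/((B+z)(L+z)) = 82.9×2.1×4.5/((2.1+4.5)(4.5+4.5)) = 13.189 kPa
Final effective stress: σ'_f = 41.1 + 13.189 = 54.289 kPa.
σ'_f = 54.289 > σ'_p = 43.2 kPa, so the stress path crosses the preconsolidation pressure — recompression up to σ'_p, then virgin compression beyond:
S_c = H/(1+e₀)·[C_r·log₁₀(σ'_p/σ'_0) + C_c·log₁₀(σ'_f/σ'_p)]
    = 5.6/2.3 × [0.078×log₁₀(43.2/41.1) + 0.28×log₁₀(54.289/43.2)]
    = 2.4348 × [0.0016881 + 0.027784] = 0.07176 m

S_c ≈ 0.0718 m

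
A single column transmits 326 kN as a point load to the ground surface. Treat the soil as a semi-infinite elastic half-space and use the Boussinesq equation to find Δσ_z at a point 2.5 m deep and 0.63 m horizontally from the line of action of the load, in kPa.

Δσ_z ≈ 21.4 kPa

Boussinesq vertical stress below a point load on an elastic half-space:
Δσ_z = 3P/(2πz²) · [1 + (r/z)²]^(−5/2)
r/z = 0.63/2.5 = 0.252; [1+(r/z)²]^(−5/2) = 0.85734.
Δσ_z = 3×326/(2π×2.5²) × 0.85734 = 24.905 × 0.85734 = 21.35 kPa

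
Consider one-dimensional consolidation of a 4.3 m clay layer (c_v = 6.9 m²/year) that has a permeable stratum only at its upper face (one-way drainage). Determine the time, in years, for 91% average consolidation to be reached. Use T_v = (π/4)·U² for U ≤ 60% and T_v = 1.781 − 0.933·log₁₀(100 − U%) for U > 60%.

t ≈ 2.39 years

Drainage path length: H_d = H = 4.3 m (single drainage).
U > 60%: T_v = 1.781 − 0.933·log₁₀(100 − 91) = 0.89069.
t = T_v·H_d²/c_v = 0.89069×4.3²/6.9 = 2.387 years.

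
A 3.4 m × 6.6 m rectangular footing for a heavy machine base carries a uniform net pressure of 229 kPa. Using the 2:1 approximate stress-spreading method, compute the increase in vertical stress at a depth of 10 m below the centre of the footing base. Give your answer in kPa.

Δσ_z ≈ 23.1 kPa

By the 2:1 method the load spreads at 1 horizontal : 2 vertical, so at depth z the loaded area has grown by z in each plan dimension:
Δσ = qBL/((B+z)(L+z)) = 229×3.4×6.6/((3.4+10)(6.6+10)) = 23.102 kPa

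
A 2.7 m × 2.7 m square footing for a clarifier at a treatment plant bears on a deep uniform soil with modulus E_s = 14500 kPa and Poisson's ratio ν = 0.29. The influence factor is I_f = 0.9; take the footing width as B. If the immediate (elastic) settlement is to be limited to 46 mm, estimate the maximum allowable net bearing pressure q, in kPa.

q ≈ 300 kPa

S_e = q·B·(1−ν²)/E_s · I_f  ⇒  q = S_e·E_s / (B·(1−ν²)·I_f).
q = 0.046 × 14500 / (2.7 × 0.9159 × 0.9) = 299.7 kPa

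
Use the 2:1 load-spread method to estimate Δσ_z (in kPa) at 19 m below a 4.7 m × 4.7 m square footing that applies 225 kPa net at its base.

By the 2:1 method the load spreads at 1 horizontal : 2 vertical, so at depth z the loaded area has grown by z in each plan dimension:
Δσ = qBL/((B+z)(L+z)) = 225×4.7×4.7/((4.7+19)(4.7+19)) = 8.8487 kPa

Δσ_z ≈ 8.85 kPa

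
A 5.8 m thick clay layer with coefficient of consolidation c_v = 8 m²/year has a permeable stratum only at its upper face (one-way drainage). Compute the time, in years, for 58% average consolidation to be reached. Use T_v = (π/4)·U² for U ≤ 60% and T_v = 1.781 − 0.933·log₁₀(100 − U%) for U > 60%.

Drainage path length: H_d = H = 5.8 m (single drainage).
U ≤ 60%: T_v = (π/4)·U² = (π/4)×0.58² = 0.26421.
t = T_v·H_d²/c_v = 0.26421×5.8²/8 = 1.111 years.

t ≈ 1.11 years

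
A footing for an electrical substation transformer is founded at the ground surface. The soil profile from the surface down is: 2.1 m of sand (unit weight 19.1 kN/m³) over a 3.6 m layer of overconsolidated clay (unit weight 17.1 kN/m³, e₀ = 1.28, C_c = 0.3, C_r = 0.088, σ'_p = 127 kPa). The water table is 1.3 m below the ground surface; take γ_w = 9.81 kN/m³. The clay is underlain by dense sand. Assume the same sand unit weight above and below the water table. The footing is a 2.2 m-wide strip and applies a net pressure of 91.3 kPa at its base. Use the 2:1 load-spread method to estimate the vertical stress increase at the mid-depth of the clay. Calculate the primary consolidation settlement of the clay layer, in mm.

S_c ≈ 32.9 mm

Mid-depth of clay below the ground surface: z = 2.1 + 3.6/2 = 3.9 m.
Total vertical stress at mid-clay: σ_v = 19.1×2.1 + 17.1×1.8 = 70.89 kPa.
Pore pressure: u = 9.81×(3.9 − 1.3) = 25.506 kPa.
Initial effective stress: σ'_0 = σ_v − u = 70.89 − 25.506 = 45.384 kPa.
Stress increase at mid-clay by the 2:1 spreading method:
Δσ = qB/(B+z) = 91.3×2.2/(2.2+3.9) = 32.928 kPa
Final effective stress: σ'_f = 45.384 + 32.928 = 78.312 kPa.
σ'_f = 78.312 ≤ σ'_p = 127 kPa, so the clay remains overconsolidated and only the recompression index applies:
S_c = C_r·H/(1+e₀)·log₁₀(σ'_f/σ'_0) = 0.088×3.6/2.28×log₁₀(78.312/45.384)
    = 0.13894 × 0.23693 = 0.03292 m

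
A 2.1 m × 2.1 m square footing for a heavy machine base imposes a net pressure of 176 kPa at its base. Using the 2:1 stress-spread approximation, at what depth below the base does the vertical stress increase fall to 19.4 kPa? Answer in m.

z ≈ 4.23 m

2:1 spreading — at depth z the loaded area has grown by z in each plan dimension:
qB²/(B+z)² = Δσ_z ⇒ z = B(√(q/Δσ_z) − 1) = 2.1×(√(176/19.4) − 1) = 4.225 m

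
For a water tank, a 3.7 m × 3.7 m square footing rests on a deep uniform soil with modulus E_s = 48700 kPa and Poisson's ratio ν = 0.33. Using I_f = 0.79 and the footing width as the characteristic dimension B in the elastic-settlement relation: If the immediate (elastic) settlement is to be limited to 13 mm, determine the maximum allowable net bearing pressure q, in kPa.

q ≈ 243 kPa

S_e = q·B·(1−ν²)/E_s · I_f  ⇒  q = S_e·E_s / (B·(1−ν²)·I_f).
q = 0.013 × 48700 / (3.7 × 0.8911 × 0.79) = 243.1 kPa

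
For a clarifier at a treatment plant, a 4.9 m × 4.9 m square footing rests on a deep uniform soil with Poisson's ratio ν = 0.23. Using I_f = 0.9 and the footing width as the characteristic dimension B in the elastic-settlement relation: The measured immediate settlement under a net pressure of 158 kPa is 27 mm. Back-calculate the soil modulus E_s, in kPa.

E_s ≈ 24400 kPa

S_e = q·B·(1−ν²)/E_s · I_f  ⇒  E_s = q·B·(1−ν²)·I_f / S_e.
E_s = 158 × 4.9 × 0.9471 × 0.9 / 0.027 = 24440 kPa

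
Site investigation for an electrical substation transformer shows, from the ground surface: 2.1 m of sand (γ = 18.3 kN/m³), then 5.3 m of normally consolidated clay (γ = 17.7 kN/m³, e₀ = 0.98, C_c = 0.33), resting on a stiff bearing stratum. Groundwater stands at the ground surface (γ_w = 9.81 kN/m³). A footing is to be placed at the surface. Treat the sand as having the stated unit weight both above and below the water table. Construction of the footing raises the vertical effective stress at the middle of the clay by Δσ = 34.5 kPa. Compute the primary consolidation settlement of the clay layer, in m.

S_c ≈ 0.244 m

Mid-depth of clay below the ground surface: z = 2.1 + 5.3/2 = 4.75 m.
Total vertical stress at mid-clay: σ_v = 18.3×2.1 + 17.7×2.65 = 85.335 kPa.
Pore pressure: u = 9.81×(4.75 − 0) = 46.598 kPa.
Initial effective stress: σ'_0 = σ_v − u = 85.335 − 46.598 = 38.737 kPa.
Final effective stress: σ'_f = σ'_0 + Δσ = 38.737 + 34.5 = 73.237 kPa.
Normally consolidated clay, so the full stress increment lies on the virgin compression line:
S_c = C_c·H/(1+e₀)·log₁₀(σ'_f/σ'_0) = 0.33×5.3/(1+0.98)×log₁₀(73.237/38.737)
    = 0.88333 × 0.2766 = 0.2443 m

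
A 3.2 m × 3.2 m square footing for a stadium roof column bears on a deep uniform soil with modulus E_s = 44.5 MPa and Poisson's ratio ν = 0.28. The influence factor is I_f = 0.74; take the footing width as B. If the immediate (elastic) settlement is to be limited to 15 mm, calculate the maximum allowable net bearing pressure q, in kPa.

q ≈ 306 kPa

E_s = 44.5 MPa = 44500 kPa.
S_e = q·B·(1−ν²)/E_s · I_f  ⇒  q = S_e·E_s / (B·(1−ν²)·I_f).
q = 0.015 × 44500 / (3.2 × 0.9216 × 0.74) = 305.9 kPa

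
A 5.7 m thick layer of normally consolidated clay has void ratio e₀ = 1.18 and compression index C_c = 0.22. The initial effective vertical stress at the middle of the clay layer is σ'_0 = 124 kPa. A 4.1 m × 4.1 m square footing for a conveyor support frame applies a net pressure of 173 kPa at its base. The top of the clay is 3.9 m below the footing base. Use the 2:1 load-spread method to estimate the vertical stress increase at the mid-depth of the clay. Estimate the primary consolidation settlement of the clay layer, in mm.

S_c ≈ 45.4 mm

Mid-depth of clay below the footing base: z = 3.9 + 5.7/2 = 6.75 m.
Stress increase at mid-clay by the 2:1 spreading method:
Δσ = qBL/((B+z)(L+z)) = 173×4.1×4.1/((4.1+6.75)(4.1+6.75)) = 24.703 kPa
Final effective stress: σ'_f = σ'_0 + Δσ = 124 + 24.703 = 148.7 kPa.
Normally consolidated clay, so the full stress increment lies on the virgin compression line:
S_c = C_c·H/(1+e₀)·log₁₀(σ'_f/σ'_0) = 0.22×5.7/(1+1.18)×log₁₀(148.7/124)
    = 0.57523 × 0.078889 = 0.04538 m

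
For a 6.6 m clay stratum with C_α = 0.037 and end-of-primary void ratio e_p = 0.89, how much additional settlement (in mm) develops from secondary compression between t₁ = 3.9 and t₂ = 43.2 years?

Secondary compression: S_s = C_α·H/(1+e_p)·log₁₀(t₂/t₁)
S_s = 0.037×6.6/(1+0.89)×log₁₀(43.2/3.9)
    = 0.1292 × 1.044 = 0.1349 m

S_s ≈ 135 mm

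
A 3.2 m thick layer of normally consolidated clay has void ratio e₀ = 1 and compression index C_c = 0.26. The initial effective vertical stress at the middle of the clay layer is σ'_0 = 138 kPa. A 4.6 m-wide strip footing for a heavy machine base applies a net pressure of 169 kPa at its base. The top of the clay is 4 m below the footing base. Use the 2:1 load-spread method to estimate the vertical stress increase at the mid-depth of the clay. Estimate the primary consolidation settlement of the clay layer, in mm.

S_c ≈ 79.4 mm

Mid-depth of clay below the footing base: z = 4 + 3.2/2 = 5.6 m.
Stress increase at mid-clay by the 2:1 spreading method:
Δσ = qB/(B+z) = 169×4.6/(4.6+5.6) = 76.216 kPa
Final effective stress: σ'_f = σ'_0 + Δσ = 138 + 76.216 = 214.22 kPa.
Normally consolidated clay, so the full stress increment lies on the virgin compression line:
S_c = C_c·H/(1+e₀)·log₁₀(σ'_f/σ'_0) = 0.26×3.2/(1+1)×log₁₀(214.22/138)
    = 0.416 × 0.19098 = 0.07945 m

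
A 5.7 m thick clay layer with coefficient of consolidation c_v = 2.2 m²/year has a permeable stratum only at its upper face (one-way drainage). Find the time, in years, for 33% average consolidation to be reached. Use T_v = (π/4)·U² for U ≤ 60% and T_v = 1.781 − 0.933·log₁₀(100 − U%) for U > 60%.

t ≈ 1.26 years

Drainage path length: H_d = H = 5.7 m (single drainage).
U ≤ 60%: T_v = (π/4)·U² = (π/4)×0.33² = 0.08553.
t = T_v·H_d²/c_v = 0.08553×5.7²/2.2 = 1.263 years.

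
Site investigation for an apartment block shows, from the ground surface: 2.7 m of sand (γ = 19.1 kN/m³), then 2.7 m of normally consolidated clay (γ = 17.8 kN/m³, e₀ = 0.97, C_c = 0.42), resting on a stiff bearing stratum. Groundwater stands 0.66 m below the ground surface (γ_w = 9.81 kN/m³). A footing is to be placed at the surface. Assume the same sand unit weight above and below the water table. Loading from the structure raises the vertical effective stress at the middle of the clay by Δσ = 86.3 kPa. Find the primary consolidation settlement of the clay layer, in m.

Mid-depth of clay below the ground surface: z = 2.7 + 2.7/2 = 4.05 m.
Total vertical stress at mid-clay: σ_v = 19.1×2.7 + 17.8×1.35 = 75.6 kPa.
Pore pressure: u = 9.81×(4.05 − 0.66) = 33.256 kPa.
Initial effective stress: σ'_0 = σ_v − u = 75.6 − 33.256 = 42.344 kPa.
Final effective stress: σ'_f = σ'_0 + Δσ = 42.344 + 86.3 = 128.64 kPa.
Normally consolidated clay, so the full stress increment lies on the virgin compression line:
S_c = C_c·H/(1+e₀)·log₁₀(σ'_f/σ'_0) = 0.42×2.7/(1+0.97)×log₁₀(128.64/42.344)
    = 0.57563 × 0.48258 = 0.2778 m

S_c ≈ 0.278 m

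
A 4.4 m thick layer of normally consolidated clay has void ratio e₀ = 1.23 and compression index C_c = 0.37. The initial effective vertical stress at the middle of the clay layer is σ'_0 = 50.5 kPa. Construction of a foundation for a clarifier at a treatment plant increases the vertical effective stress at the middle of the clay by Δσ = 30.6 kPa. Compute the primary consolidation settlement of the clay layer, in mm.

S_c ≈ 150 mm

Final effective stress: σ'_f = σ'_0 + Δσ = 50.5 + 30.6 = 81.1 kPa.
Normally consolidated clay, so the full stress increment lies on the virgin compression line:
S_c = C_c·H/(1+e₀)·log₁₀(σ'_f/σ'_0) = 0.37×4.4/(1+1.23)×log₁₀(81.1/50.5)
    = 0.73004 × 0.20573 = 0.1502 m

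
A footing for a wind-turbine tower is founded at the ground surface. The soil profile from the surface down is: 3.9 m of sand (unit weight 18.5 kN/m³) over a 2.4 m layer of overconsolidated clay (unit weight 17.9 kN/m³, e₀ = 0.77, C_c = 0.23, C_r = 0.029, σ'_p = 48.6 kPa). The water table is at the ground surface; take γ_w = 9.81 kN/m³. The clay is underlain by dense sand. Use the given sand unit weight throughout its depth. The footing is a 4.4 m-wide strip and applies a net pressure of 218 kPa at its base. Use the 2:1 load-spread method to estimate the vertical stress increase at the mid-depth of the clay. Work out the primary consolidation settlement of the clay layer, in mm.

Mid-depth of clay below the ground surface: z = 3.9 + 2.4/2 = 5.1 m.
Total vertical stress at mid-clay: σ_v = 18.5×3.9 + 17.9×1.2 = 93.63 kPa.
Pore pressure: u = 9.81×(5.1 − 0) = 50.031 kPa.
Initial effective stress: σ'_0 = σ_v − u = 93.63 − 50.031 = 43.599 kPa.
Stress increase at mid-clay by the 2:1 spreading method:
Δσ = qB/(B+z) = 218×4.4/(4.4+5.1) = 100.97 kPa
Final effective stress: σ'_f = 43.599 + 100.97 = 144.57 kPa.
σ'_f = 144.57 > σ'_p = 48.6 kPa, so the stress path crosses the preconsolidation pressure — recompression up to σ'_p, then virgin compression beyond:
S_c = H/(1+e₀)·[C_r·log₁₀(σ'_p/σ'_0) + C_c·log₁₀(σ'_f/σ'_p)]
    = 2.4/1.77 × [0.029×log₁₀(48.6/43.599) + 0.23×log₁₀(144.57/48.6)]
    = 1.3559 × [0.0013676 + 0.10889] = 0.1495 m

S_c ≈ 149 mm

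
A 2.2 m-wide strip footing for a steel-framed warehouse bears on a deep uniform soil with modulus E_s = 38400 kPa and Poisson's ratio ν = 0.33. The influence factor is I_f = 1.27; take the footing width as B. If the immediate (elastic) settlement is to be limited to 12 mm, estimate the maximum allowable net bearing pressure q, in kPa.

S_e = q·B·(1−ν²)/E_s · I_f  ⇒  q = S_e·E_s / (B·(1−ν²)·I_f).
q = 0.012 × 38400 / (2.2 × 0.8911 × 1.27) = 185.1 kPa

q ≈ 185 kPa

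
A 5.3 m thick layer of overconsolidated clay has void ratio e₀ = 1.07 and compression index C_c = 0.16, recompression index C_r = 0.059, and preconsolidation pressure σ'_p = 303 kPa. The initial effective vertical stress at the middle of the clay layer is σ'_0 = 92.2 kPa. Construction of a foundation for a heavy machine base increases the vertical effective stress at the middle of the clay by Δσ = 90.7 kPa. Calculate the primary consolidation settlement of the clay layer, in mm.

S_c ≈ 44.9 mm

Final effective stress: σ'_f = 92.2 + 90.7 = 182.9 kPa.
σ'_f = 182.9 ≤ σ'_p = 303 kPa, so the clay remains overconsolidated and only the recompression index applies:
S_c = C_r·H/(1+e₀)·log₁₀(σ'_f/σ'_0) = 0.059×5.3/2.07×log₁₀(182.9/92.2)
    = 0.15106 × 0.29748 = 0.04494 m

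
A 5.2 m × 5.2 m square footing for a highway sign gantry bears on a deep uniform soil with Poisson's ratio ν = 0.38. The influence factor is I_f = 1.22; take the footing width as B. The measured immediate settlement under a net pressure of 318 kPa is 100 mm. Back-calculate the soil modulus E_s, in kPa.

E_s ≈ 17300 kPa

S_e = q·B·(1−ν²)/E_s · I_f  ⇒  E_s = q·B·(1−ν²)·I_f / S_e.
E_s = 318 × 5.2 × 0.8556 × 1.22 / 0.1 = 17260 kPa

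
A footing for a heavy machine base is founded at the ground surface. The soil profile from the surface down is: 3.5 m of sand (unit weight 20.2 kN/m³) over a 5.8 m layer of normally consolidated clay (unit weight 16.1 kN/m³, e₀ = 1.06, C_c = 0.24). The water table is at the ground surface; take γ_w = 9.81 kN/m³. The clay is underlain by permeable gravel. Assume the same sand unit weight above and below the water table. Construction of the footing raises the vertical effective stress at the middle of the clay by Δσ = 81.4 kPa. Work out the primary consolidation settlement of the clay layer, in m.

Mid-depth of clay below the ground surface: z = 3.5 + 5.8/2 = 6.4 m.
Total vertical stress at mid-clay: σ_v = 20.2×3.5 + 16.1×2.9 = 117.39 kPa.
Pore pressure: u = 9.81×(6.4 − 0) = 62.784 kPa.
Initial effective stress: σ'_0 = σ_v − u = 117.39 − 62.784 = 54.606 kPa.
Final effective stress: σ'_f = σ'_0 + Δσ = 54.606 + 81.4 = 136.01 kPa.
Normally consolidated clay, so the full stress increment lies on the virgin compression line:
S_c = C_c·H/(1+e₀)·log₁₀(σ'_f/σ'_0) = 0.24×5.8/(1+1.06)×log₁₀(136.01/54.606)
    = 0.67573 × 0.39633 = 0.2678 m

S_c ≈ 0.268 m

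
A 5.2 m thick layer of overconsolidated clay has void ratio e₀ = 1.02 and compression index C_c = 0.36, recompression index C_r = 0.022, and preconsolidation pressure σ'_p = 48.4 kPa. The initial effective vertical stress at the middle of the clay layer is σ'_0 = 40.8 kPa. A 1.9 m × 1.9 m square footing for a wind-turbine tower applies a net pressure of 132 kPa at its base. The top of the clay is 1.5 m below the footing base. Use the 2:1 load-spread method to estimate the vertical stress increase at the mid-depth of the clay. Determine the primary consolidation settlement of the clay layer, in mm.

Mid-depth of clay below the footing base: z = 1.5 + 5.2/2 = 4.1 m.
Stress increase at mid-clay by the 2:1 spreading method:
Δσ = qBL/((B+z)(L+z)) = 132×1.9×1.9/((1.9+4.1)(1.9+4.1)) = 13.237 kPa
Final effective stress: σ'_f = 40.8 + 13.237 = 54.037 kPa.
σ'_f = 54.037 > σ'_p = 48.4 kPa, so the stress path crosses the preconsolidation pressure — recompression up to σ'_p, then virgin compression beyond:
S_c = H/(1+e₀)·[C_r·log₁₀(σ'_p/σ'_0) + C_c·log₁₀(σ'_f/σ'_p)]
    = 5.2/2.02 × [0.022×log₁₀(48.4/40.8) + 0.36×log₁₀(54.037/48.4)]
    = 2.5743 × [0.0016321 + 0.017225] = 0.04854 m

S_c ≈ 48.5 mm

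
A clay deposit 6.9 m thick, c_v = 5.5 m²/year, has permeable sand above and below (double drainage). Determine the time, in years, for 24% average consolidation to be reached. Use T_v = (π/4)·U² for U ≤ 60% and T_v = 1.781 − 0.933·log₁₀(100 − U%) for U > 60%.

Drainage path length: H_d = H/2 = 3.45 m (double drainage).
U ≤ 60%: T_v = (π/4)·U² = (π/4)×0.24² = 0.045239.
t = T_v·H_d²/c_v = 0.045239×3.45²/5.5 = 0.0979 years.

t ≈ 0.0979 years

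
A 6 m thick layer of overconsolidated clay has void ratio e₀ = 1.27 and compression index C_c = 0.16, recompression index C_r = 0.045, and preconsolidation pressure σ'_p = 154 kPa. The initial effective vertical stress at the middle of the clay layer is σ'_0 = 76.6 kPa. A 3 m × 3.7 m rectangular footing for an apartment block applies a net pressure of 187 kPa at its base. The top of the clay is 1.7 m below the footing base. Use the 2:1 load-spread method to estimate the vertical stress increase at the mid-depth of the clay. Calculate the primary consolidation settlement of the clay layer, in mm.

S_c ≈ 18.1 mm

Mid-depth of clay below the footing base: z = 1.7 + 6/2 = 4.7 m.
Stress increase at mid-clay by the 2:1 spreading method:
Δσ = qBL/((B+z)(L+z)) = 187×3×3.7/((3+4.7)(3.7+4.7)) = 32.092 kPa
Final effective stress: σ'_f = 76.6 + 32.092 = 108.69 kPa.
σ'_f = 108.69 ≤ σ'_p = 154 kPa, so the clay remains overconsolidated and only the recompression index applies:
S_c = C_r·H/(1+e₀)·log₁₀(σ'_f/σ'_0) = 0.045×6/2.27×log₁₀(108.69/76.6)
    = 0.11894 × 0.15196 = 0.01807 m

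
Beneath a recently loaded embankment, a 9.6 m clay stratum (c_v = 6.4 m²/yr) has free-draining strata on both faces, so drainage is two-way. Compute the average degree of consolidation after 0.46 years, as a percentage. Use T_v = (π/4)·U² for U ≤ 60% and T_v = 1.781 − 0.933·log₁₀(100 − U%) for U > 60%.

U ≈ 40.3 %

Drainage path length: H_d = H/2 = 4.8 m (double drainage).
T_v = c_v·t/H_d² = 6.4×0.46/4.8² = 0.12778.
T_v = 0.12778 corresponds to the U ≤ 60% branch:
U = √(4T_v/π) = 0.4034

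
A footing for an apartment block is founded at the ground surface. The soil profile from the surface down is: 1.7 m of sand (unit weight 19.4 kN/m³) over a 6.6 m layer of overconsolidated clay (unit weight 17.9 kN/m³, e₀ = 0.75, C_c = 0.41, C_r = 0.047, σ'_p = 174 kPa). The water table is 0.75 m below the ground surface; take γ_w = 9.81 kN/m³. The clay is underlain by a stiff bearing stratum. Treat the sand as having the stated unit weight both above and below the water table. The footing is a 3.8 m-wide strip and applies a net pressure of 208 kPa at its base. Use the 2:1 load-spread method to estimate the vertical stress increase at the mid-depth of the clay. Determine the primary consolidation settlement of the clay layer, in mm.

Mid-depth of clay below the ground surface: z = 1.7 + 6.6/2 = 5 m.
Total vertical stress at mid-clay: σ_v = 19.4×1.7 + 17.9×3.3 = 92.05 kPa.
Pore pressure: u = 9.81×(5 − 0.75) = 41.693 kPa.
Initial effective stress: σ'_0 = σ_v − u = 92.05 − 41.693 = 50.357 kPa.
Stress increase at mid-clay by the 2:1 spreading method:
Δσ = qB/(B+z) = 208×3.8/(3.8+5) = 89.818 kPa
Final effective stress: σ'_f = 50.357 + 89.818 = 140.18 kPa.
σ'_f = 140.18 ≤ σ'_p = 174 kPa, so the clay remains overconsolidated and only the recompression index applies:
S_c = C_r·H/(1+e₀)·log₁₀(σ'_f/σ'_0) = 0.047×6.6/1.75×log₁₀(140.18/50.357)
    = 0.17726 × 0.44463 = 0.07881 m

S_c ≈ 78.8 mm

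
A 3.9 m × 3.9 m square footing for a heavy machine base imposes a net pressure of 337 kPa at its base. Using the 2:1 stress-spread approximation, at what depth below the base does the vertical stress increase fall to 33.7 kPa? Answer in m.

z ≈ 8.43 m

2:1 spreading — at depth z the loaded area has grown by z in each plan dimension:
qB²/(B+z)² = Δσ_z ⇒ z = B(√(q/Δσ_z) − 1) = 3.9×(√(337/33.7) − 1) = 8.433 m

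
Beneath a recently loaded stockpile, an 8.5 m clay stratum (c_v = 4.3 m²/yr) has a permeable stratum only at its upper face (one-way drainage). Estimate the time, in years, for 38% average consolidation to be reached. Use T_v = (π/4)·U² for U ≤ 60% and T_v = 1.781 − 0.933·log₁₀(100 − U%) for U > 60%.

t ≈ 1.91 years

Drainage path length: H_d = H = 8.5 m (single drainage).
U ≤ 60%: T_v = (π/4)·U² = (π/4)×0.38² = 0.11341.
t = T_v·H_d²/c_v = 0.11341×8.5²/4.3 = 1.906 years.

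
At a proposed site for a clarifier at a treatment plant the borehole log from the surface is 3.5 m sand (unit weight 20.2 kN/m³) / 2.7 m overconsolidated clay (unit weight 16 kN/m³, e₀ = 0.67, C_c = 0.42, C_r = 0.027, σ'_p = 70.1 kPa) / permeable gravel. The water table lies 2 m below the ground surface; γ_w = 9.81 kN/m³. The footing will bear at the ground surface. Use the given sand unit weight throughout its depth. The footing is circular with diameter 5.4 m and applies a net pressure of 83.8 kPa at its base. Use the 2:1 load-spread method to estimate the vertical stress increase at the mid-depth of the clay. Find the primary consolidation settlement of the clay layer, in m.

S_c ≈ 0.0673 m

Mid-depth of clay below the ground surface: z = 3.5 + 2.7/2 = 4.85 m.
Total vertical stress at mid-clay: σ_v = 20.2×3.5 + 16×1.35 = 92.3 kPa.
Pore pressure: u = 9.81×(4.85 − 2) = 27.959 kPa.
Initial effective stress: σ'_0 = σ_v − u = 92.3 − 27.959 = 64.341 kPa.
Stress increase at mid-clay by the 2:1 spreading method:
Δσ ≈ qD²/(D+z)² = 83.8×5.4²/(5.4+4.85)² = 23.259 kPa
Final effective stress: σ'_f = 64.341 + 23.259 = 87.6 kPa.
σ'_f = 87.6 > σ'_p = 70.1 kPa, so the stress path crosses the preconsolidation pressure — recompression up to σ'_p, then virgin compression beyond:
S_c = H/(1+e₀)·[C_r·log₁₀(σ'_p/σ'_0) + C_c·log₁₀(σ'_f/σ'_p)]
    = 2.7/1.67 × [0.027×log₁₀(70.1/64.341) + 0.42×log₁₀(87.6/70.1)]
    = 1.6168 × [0.0010052 + 0.04065] = 0.06735 m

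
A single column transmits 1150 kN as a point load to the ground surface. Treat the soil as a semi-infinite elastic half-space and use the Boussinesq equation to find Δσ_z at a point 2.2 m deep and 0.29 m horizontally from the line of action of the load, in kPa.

Δσ_z ≈ 109 kPa

Boussinesq vertical stress below a point load on an elastic half-space:
Δσ_z = 3P/(2πz²) · [1 + (r/z)²]^(−5/2)
r/z = 0.29/2.2 = 0.13182; [1+(r/z)²]^(−5/2) = 0.95785.
Δσ_z = 3×1150/(2π×2.2²) × 0.95785 = 113.45 × 0.95785 = 108.7 kPa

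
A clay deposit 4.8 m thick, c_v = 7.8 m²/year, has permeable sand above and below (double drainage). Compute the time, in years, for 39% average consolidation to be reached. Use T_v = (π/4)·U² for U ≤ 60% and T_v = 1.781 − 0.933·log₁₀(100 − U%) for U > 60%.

Drainage path length: H_d = H/2 = 2.4 m (double drainage).
U ≤ 60%: T_v = (π/4)·U² = (π/4)×0.39² = 0.11946.
t = T_v·H_d²/c_v = 0.11946×2.4²/7.8 = 0.08822 years.

t ≈ 0.0882 years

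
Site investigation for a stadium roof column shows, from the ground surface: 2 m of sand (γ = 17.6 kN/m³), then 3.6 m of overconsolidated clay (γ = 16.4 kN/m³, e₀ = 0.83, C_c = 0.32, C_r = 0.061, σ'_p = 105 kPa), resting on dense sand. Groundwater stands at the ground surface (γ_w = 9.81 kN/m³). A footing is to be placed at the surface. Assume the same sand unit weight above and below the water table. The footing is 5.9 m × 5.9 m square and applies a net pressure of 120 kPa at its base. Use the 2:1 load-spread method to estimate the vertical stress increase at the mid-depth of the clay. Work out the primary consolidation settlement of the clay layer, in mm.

S_c ≈ 50.2 mm

Mid-depth of clay below the ground surface: z = 2 + 3.6/2 = 3.8 m.
Total vertical stress at mid-clay: σ_v = 17.6×2 + 16.4×1.8 = 64.72 kPa.
Pore pressure: u = 9.81×(3.8 − 0) = 37.278 kPa.
Initial effective stress: σ'_0 = σ_v − u = 64.72 − 37.278 = 27.442 kPa.
Stress increase at mid-clay by the 2:1 spreading method:
Δσ = qBL/((B+z)(L+z)) = 120×5.9×5.9/((5.9+3.8)(5.9+3.8)) = 44.396 kPa
Final effective stress: σ'_f = 27.442 + 44.396 = 71.838 kPa.
σ'_f = 71.838 ≤ σ'_p = 105 kPa, so the clay remains overconsolidated and only the recompression index applies:
S_c = C_r·H/(1+e₀)·log₁₀(σ'_f/σ'_0) = 0.061×3.6/1.83×log₁₀(71.838/27.442)
    = 0.12 × 0.41794 = 0.05015 m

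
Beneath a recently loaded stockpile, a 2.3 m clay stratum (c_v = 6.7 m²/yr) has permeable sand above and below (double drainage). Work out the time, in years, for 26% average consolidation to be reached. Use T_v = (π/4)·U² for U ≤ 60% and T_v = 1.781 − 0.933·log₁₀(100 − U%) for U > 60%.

t ≈ 0.0105 years

Drainage path length: H_d = H/2 = 1.15 m (double drainage).
U ≤ 60%: T_v = (π/4)·U² = (π/4)×0.26² = 0.053093.
t = T_v·H_d²/c_v = 0.053093×1.15²/6.7 = 0.01048 years.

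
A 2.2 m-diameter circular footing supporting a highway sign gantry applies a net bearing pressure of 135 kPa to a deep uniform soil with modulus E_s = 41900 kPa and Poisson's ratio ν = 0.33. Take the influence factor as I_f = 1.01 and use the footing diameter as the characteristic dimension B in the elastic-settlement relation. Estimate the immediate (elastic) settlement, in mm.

S_e ≈ 6.38 mm

Immediate (elastic) settlement: S_e = q·B·(1−ν²)/E_s · I_f.
S_e = 135 × 2.2 × (1 − 0.33²) / 41900 × 1.01
    = 135 × 2.2 × 0.8911 / 41900 × 1.01
    = 0.00638 m = 6.38 mm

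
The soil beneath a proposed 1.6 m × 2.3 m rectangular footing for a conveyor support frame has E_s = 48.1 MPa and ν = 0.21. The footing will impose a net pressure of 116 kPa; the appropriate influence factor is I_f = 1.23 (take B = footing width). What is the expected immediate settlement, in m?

Immediate (elastic) settlement: S_e = q·B·(1−ν²)/E_s · I_f.
E_s = 48.1 MPa = 48100 kPa.
S_e = 116 × 1.6 × (1 − 0.21²) / 48100 × 1.23
    = 116 × 1.6 × 0.9559 / 48100 × 1.23
    = 0.004537 m

S_e ≈ 0.00454 m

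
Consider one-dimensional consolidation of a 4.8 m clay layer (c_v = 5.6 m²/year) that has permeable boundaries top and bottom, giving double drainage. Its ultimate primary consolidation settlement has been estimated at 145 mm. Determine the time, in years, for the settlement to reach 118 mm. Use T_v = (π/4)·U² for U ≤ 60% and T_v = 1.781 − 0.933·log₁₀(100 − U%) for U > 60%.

Drainage path length: H_d = H/2 = 2.4 m (double drainage).
U = S(t)/S_ult = 118/145 = 0.8138.
U > 60%: T_v = 1.781 − 0.933·log₁₀(100 − 81.379) = 0.59609.
t = T_v·H_d²/c_v = 0.59609×2.4²/5.6 = 0.6131 years.

t ≈ 0.613 years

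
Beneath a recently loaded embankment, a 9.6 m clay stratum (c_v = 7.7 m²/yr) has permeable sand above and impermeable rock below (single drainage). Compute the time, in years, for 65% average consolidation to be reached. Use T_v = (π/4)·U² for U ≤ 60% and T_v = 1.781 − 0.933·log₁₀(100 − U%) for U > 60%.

t ≈ 4.07 years

Drainage path length: H_d = H = 9.6 m (single drainage).
U > 60%: T_v = 1.781 − 0.933·log₁₀(100 − 65) = 0.34038.
t = T_v·H_d²/c_v = 0.34038×9.6²/7.7 = 4.074 years.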